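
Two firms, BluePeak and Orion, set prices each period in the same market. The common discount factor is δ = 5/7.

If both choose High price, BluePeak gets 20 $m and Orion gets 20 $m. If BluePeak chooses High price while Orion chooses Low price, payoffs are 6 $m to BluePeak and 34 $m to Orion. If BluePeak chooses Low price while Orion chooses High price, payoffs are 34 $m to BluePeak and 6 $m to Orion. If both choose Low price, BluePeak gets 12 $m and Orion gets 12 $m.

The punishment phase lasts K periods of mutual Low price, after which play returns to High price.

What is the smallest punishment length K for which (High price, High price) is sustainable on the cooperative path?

4

No profitable deviation requires (20−12)(δ+…+δ^K) ≥ 34−20, i.e. δ+…+δ^K ≥ 7/4 ≈ 1.7500.
With δ = 5/7, the partial sums are K=1: 0.7143, K=2: 1.2245, K=3: 1.5889, K=4: 1.8492.
K = 4 is the first length at which the sum reaches 1.7500.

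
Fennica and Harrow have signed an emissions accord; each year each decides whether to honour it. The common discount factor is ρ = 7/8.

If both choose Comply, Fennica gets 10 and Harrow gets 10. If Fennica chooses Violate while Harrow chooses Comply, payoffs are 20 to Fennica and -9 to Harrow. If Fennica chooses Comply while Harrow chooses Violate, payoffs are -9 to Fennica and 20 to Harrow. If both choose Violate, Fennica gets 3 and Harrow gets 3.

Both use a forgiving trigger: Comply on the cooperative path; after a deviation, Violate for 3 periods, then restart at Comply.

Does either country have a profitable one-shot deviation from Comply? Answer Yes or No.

No

A one-shot deviation gives 20 now, then 3 for 3 periods, then back to 10.
Gain from deviating: (20−10) today; loss: (10−3) in each of the next 3 periods.
No-deviation condition: (10−3)(ρ+…+ρ^3) ≥ 20−10, i.e. ρ+…+ρ^3 ≥ 10/7.
At ρ = 7/8: ρ+…+ρ^3 = 2.3105 ≥ 1.4286.
So cooperation is sustainable.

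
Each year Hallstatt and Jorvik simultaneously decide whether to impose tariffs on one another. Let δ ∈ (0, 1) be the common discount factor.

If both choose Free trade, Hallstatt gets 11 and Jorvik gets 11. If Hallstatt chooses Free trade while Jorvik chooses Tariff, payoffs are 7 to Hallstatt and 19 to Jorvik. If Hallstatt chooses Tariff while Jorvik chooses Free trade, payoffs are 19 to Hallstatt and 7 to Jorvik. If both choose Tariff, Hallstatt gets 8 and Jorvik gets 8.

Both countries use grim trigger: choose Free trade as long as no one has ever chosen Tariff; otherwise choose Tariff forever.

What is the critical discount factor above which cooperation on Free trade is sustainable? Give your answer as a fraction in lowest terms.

One-period gain from deviating is 19 − 11 = 8. The loss is 11 − 8 = 3 in every subsequent period, with present value 3·δ/(1−δ).
Deviation is unprofitable when 3·δ/(1−δ) ≥ 8, i.e. δ/(1−δ) ≥ 8/3.
Equivalently δ ≥ 8/(8+3) = 8/11.

8/11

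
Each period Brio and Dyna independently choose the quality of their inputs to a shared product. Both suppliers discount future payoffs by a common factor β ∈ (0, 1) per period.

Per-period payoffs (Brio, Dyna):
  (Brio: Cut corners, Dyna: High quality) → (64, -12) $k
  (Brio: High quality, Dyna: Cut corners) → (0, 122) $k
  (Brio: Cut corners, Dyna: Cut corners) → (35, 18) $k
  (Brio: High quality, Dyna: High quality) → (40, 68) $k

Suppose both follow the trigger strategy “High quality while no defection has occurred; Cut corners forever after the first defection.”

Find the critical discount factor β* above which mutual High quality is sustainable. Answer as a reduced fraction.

Brio's threshold: (64−40)/(64−35) = 24/29.
Dyna's threshold: (122−68)/(122−18) = 27/52.
24/29 > 27/52, so Brio binds and β* = 24/29.

24/29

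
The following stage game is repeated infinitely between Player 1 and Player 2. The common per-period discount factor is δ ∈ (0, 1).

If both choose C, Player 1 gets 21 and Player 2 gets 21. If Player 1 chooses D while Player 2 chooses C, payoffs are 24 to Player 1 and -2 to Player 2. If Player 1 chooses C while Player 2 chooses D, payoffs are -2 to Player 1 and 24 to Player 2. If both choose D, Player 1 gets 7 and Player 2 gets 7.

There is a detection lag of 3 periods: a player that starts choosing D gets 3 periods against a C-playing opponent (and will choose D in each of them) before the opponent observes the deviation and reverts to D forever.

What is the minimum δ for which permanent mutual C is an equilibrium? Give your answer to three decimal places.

0.561

Deviating for the 3 undetected periods gains 24−21 = 3 per period over cooperation, then loses 21−7 = 14 per period forever once punishment starts.
Gain: 3(1 + δ + … + δ^2); loss: 14·δ^3/(1−δ).
No profitable deviation ⇔ 3(1−δ^3) ≤ 14·δ^3, i.e. δ^3 ≥ 3/(3+14) = 3/17.
Hence δ ≥ (3/17)^(1/3) ≈ 0.561.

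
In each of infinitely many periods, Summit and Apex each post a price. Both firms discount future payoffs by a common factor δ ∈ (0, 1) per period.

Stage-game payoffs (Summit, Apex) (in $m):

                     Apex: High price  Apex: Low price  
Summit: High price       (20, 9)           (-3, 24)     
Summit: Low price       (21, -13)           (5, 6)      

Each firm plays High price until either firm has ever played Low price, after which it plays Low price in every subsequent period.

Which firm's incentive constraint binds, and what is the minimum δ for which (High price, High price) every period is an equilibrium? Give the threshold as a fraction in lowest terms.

Apex; δ ≥ 5/6

Summit's threshold: (21−20)/(21−5) = 1/16.
Apex's threshold: (24−9)/(24−6) = 5/6.
1/16 < 5/6, so Apex binds and δ* = 5/6.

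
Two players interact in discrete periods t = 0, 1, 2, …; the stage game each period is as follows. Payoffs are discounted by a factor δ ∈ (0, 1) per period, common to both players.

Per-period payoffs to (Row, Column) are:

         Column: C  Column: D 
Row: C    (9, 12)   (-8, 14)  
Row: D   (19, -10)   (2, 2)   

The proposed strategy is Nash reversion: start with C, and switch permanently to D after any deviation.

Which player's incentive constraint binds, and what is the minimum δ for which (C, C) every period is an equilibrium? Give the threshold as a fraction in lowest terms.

For Row: deviation gain 19−9 = 10, per-period punishment loss 9−2 = 7. IC gives δ ≥ 10/17.
For Column: gain 2, loss 10 per period, so δ ≥ 2/12 = 1/6.
The tighter constraint is Row's, so cooperation needs δ ≥ 10/17.

Row; δ ≥ 10/17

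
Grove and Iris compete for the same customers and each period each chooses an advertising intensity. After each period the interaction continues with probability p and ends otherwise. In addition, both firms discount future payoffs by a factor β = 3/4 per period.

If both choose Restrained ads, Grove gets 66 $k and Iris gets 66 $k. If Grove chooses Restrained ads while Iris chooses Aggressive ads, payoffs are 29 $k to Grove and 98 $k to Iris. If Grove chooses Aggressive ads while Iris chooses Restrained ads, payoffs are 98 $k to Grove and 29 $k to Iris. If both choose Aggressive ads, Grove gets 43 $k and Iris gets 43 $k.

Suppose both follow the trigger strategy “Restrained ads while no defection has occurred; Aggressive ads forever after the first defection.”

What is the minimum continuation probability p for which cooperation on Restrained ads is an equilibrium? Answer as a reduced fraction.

With continuation probability p and discount β, the effective per-period discount factor is βp.
Grim-trigger IC: βp ≥ (98−66)/(98−43) = 32/55.
So p ≥ (32/55)/(3/4) = 128/165.

128/165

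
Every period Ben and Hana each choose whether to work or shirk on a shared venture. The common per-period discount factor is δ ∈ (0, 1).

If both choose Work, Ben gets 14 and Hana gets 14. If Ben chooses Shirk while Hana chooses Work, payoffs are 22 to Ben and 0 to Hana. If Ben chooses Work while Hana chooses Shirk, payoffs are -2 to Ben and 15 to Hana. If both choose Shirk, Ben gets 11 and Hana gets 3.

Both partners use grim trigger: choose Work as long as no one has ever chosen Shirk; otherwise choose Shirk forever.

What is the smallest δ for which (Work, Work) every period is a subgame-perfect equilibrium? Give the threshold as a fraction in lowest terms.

For Ben: deviation gain 22−14 = 8, per-period punishment loss 14−11 = 3. IC gives δ ≥ 8/11.
For Hana: gain 1, loss 11 per period, so δ ≥ 1/12.
The tighter constraint is Ben's, so cooperation needs δ ≥ 8/11.

8/11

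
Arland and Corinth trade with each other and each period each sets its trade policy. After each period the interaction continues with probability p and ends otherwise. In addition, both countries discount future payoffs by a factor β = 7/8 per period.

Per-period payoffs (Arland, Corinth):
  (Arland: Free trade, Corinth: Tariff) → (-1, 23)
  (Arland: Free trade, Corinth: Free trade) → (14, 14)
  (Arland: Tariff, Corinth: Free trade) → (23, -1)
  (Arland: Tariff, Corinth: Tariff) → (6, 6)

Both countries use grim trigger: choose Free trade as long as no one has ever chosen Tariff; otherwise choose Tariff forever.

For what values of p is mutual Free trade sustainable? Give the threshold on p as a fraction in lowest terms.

With continuation probability p and discount β, the effective per-period discount factor is βp.
Grim-trigger IC: βp ≥ (23−14)/(23−6) = 9/17.
So p ≥ (9/17)/(7/8) = 72/119.

72/119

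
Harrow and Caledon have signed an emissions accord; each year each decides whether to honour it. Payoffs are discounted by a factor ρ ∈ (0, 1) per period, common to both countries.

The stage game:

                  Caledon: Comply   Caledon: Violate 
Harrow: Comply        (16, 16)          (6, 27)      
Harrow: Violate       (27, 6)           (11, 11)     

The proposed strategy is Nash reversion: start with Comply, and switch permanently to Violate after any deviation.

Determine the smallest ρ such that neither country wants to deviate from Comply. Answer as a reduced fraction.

11/16

Under grim trigger the critical discount factor is (T−C)/(T−P) with T = 27, C = 16, P = 11.
ρ* = (27−16)/(27−11) = 11/16.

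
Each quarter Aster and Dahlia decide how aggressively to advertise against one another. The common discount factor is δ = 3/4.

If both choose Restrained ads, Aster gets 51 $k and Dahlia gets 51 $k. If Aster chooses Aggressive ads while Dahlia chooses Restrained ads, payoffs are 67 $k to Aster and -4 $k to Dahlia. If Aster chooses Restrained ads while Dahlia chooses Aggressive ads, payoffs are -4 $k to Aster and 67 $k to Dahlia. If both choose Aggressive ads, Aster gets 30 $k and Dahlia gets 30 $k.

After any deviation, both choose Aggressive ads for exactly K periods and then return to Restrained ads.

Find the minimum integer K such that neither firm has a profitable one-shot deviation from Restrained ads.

No profitable deviation requires (51−30)(δ+…+δ^K) ≥ 67−51, i.e. δ+…+δ^K ≥ 16/21 ≈ 0.7619.
With δ = 3/4, the partial sums are K=1: 0.7500, K=2: 1.3125.
K = 2 is the first length at which the sum reaches 0.7619.

2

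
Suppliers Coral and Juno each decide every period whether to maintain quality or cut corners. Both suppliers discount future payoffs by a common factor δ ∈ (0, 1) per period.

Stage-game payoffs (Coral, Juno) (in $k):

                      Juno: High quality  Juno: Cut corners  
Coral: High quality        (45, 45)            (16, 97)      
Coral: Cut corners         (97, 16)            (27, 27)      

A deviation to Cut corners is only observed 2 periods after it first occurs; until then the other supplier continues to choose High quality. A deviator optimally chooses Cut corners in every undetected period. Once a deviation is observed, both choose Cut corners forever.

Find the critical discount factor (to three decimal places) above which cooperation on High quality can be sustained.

Deviating for the 2 undetected periods gains 97−45 = 52 per period over cooperation, then loses 45−27 = 18 per period forever once punishment starts.
Gain: 52(1 + δ + … + δ^1); loss: 18·δ^2/(1−δ).
No profitable deviation ⇔ 52(1−δ^2) ≤ 18·δ^2, i.e. δ^2 ≥ 52/(52+18) = 26/35.
Hence δ ≥ (26/35)^(1/2) ≈ 0.862.

0.862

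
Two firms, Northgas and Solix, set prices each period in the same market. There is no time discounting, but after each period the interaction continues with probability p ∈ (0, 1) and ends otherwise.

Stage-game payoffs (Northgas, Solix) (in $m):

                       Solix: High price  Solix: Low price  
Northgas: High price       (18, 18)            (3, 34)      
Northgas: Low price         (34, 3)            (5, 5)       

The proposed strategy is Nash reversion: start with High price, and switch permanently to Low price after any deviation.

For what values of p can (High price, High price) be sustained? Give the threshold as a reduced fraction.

16/29

With no time discounting, the continuation probability p plays the role of the discount factor.
Grim-trigger IC: 18/(1−p) ≥ 34 + 5p/(1−p) ⇒ p ≥ (34−18)/(34−5) = 16/29.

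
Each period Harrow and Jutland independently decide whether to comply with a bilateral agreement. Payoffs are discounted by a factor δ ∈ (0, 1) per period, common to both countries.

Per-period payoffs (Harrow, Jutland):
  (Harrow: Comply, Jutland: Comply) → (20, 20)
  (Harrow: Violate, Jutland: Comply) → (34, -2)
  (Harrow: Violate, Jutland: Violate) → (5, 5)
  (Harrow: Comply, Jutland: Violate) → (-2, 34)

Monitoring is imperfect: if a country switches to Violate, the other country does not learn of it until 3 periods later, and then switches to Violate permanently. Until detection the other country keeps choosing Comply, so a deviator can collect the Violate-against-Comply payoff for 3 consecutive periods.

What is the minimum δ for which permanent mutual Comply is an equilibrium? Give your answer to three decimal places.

0.784

Deviating for the 3 undetected periods gains 34−20 = 14 per period over cooperation, then loses 20−5 = 15 per period forever once punishment starts.
Gain: 14(1 + δ + … + δ^2); loss: 15·δ^3/(1−δ).
No profitable deviation ⇔ 14(1−δ^3) ≤ 15·δ^3, i.e. δ^3 ≥ 14/(14+15) = 14/29.
Hence δ ≥ (14/29)^(1/3) ≈ 0.784.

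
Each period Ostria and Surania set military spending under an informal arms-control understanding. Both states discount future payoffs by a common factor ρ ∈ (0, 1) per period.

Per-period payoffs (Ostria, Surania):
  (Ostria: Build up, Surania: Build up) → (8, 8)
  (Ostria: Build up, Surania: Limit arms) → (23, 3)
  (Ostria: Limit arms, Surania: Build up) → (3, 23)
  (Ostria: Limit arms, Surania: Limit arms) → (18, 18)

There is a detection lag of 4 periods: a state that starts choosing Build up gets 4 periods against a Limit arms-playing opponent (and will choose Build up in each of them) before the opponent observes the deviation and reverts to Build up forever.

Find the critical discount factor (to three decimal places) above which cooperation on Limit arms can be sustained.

The best deviation is to choose Build up for all 4 undetected periods, earning 23 each, then 8 forever once detected.
Deviation value: 23(1−ρ^4)/(1−ρ) + 8ρ^4/(1−ρ); cooperation value: 18/(1−ρ).
IC: 18 ≥ 23(1−ρ^4) + 8ρ^4 = 23 − 15ρ^4.
So ρ^4 ≥ 5/15 = 1/3, giving ρ ≥ (1/3)^(1/4) ≈ 0.760.

0.760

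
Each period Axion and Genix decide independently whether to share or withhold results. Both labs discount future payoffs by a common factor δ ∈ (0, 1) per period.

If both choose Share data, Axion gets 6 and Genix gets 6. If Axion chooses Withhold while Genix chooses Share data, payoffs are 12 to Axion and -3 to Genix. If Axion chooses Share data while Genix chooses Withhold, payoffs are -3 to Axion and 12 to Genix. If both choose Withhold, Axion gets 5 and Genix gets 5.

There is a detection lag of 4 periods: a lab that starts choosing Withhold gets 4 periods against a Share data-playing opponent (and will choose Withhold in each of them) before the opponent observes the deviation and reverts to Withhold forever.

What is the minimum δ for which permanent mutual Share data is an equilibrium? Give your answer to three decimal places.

0.962

A deviator earns 12 for 4 periods, then 5 forever; cooperating earns 6 forever. Multiplying the IC by (1−δ):
6 ≥ 12(1−δ^4) + 5δ^4, so 7·δ^4 ≥ 6 and δ^4 ≥ 6/7.
δ ≥ (6/7)^(1/4) ≈ 0.962.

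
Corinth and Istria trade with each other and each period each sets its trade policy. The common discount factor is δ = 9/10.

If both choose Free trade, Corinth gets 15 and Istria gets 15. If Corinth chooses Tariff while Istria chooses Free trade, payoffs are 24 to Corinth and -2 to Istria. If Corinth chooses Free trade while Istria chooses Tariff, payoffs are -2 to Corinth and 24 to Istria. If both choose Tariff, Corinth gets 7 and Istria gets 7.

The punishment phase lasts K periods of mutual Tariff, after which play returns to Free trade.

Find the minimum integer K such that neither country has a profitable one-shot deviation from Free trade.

No profitable deviation requires (15−7)(δ+…+δ^K) ≥ 24−15, i.e. δ+…+δ^K ≥ 9/8 ≈ 1.1250.
With δ = 9/10, the partial sums are K=1: 0.9000, K=2: 1.7100.
K = 2 is the first length at which the sum reaches 1.1250.

2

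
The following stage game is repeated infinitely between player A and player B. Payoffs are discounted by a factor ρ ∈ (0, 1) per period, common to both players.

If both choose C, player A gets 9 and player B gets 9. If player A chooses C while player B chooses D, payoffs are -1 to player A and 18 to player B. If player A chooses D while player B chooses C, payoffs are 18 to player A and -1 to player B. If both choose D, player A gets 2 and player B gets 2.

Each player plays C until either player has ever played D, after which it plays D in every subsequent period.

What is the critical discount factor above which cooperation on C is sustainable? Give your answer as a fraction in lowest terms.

9/16

Under grim trigger the critical discount factor is (T−C)/(T−P) with T = 18, C = 9, P = 2.
ρ* = (18−9)/(18−2) = 9/16.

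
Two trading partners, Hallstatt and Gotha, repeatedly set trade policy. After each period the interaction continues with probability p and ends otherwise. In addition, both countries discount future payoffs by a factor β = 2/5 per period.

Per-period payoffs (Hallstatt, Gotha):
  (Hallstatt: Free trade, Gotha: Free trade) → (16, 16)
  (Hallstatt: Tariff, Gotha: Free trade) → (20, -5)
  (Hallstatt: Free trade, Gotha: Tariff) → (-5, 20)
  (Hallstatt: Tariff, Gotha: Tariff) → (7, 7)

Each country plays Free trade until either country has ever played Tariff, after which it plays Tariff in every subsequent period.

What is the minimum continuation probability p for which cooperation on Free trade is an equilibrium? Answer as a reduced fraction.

With continuation probability p and discount β, the effective per-period discount factor is βp.
Grim-trigger IC: βp ≥ (20−16)/(20−7) = 4/13.
So p ≥ (4/13)/(2/5) = 10/13.

10/13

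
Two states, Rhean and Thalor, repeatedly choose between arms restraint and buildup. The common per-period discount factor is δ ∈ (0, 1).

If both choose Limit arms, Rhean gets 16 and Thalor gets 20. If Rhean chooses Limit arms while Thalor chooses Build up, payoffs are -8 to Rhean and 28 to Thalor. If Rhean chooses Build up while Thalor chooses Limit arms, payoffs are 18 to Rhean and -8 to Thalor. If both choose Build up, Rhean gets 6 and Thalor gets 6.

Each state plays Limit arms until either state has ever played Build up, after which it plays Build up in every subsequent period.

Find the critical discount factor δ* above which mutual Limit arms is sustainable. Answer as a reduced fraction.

Rhean: cooperation gives 16 each period; deviation gives 18 once then 6 forever.
  16/(1−δ) ≥ 18 + 6δ/(1−δ) ⇒ δ ≥ 2/12 = 1/6.
Thalor: cooperation gives 20 each period; deviation gives 28 once then 6 forever.
  δ ≥ 8/22 = 4/11.
Both must hold, so the binding constraint is Thalor's: δ ≥ 4/11.

4/11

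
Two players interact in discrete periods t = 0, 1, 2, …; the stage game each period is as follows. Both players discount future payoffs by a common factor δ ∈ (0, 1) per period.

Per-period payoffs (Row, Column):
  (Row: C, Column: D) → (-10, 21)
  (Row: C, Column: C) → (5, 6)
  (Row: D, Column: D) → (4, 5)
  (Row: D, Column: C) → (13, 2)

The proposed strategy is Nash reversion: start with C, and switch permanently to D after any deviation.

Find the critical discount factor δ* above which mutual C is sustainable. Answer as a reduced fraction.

Row: cooperation gives 5 each period; deviation gives 13 once then 4 forever.
  5/(1−δ) ≥ 13 + 4δ/(1−δ) ⇒ δ ≥ 8/9.
Column: cooperation gives 6 each period; deviation gives 21 once then 5 forever.
  δ ≥ 15/16.
Both must hold, so the binding constraint is Column's: δ ≥ 15/16.

15/16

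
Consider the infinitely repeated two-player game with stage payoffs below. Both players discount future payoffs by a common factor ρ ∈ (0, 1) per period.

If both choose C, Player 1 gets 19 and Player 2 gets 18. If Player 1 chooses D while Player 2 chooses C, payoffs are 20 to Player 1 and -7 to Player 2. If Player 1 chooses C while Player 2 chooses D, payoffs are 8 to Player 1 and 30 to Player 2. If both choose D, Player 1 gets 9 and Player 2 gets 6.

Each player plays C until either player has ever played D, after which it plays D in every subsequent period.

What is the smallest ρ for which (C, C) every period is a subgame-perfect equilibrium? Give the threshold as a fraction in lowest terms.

1/2

For Player 1: deviation gain 20−19 = 1, per-period punishment loss 19−9 = 10. IC gives ρ ≥ 1/11.
For Player 2: gain 12, loss 12 per period, so ρ ≥ 12/24 = 1/2.
The tighter constraint is Player 2's, so cooperation needs ρ ≥ 1/2.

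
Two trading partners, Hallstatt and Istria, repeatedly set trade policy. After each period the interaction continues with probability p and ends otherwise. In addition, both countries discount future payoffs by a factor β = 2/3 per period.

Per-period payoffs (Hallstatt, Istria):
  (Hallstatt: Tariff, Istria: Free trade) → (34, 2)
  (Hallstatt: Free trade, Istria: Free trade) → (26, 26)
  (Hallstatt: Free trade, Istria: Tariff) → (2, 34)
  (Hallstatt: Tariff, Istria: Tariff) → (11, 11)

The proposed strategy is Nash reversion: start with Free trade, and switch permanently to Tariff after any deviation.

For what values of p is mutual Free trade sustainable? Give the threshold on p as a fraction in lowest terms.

12/23

Expected continuation weight on next period's payoff is β·p = 2/3·p, which plays the role of the discount factor.
Cooperation requires 2/3·p ≥ (34−26)/(34−11) = 8/23, hence p ≥ 12/23.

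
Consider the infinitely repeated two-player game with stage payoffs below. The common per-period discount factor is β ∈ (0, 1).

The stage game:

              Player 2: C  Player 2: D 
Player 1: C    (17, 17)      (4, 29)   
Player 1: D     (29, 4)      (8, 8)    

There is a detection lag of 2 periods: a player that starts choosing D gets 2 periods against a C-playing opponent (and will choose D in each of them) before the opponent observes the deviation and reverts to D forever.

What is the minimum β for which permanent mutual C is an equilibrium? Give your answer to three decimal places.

0.756

The best deviation is to choose D for all 2 undetected periods, earning 29 each, then 8 forever once detected.
Deviation value: 29(1−β^2)/(1−β) + 8β^2/(1−β); cooperation value: 17/(1−β).
IC: 17 ≥ 29(1−β^2) + 8β^2 = 29 − 21β^2.
So β^2 ≥ 12/21 = 4/7, giving β ≥ (4/7)^(1/2) ≈ 0.756.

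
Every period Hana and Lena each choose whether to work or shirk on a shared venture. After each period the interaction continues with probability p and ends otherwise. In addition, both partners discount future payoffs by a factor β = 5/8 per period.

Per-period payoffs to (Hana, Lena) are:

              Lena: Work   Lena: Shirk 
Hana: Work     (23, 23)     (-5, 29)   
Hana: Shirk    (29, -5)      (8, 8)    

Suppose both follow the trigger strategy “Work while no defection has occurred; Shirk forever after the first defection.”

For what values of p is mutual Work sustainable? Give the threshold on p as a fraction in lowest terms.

With continuation probability p and discount β, the effective per-period discount factor is βp.
Grim-trigger IC: βp ≥ (29−23)/(29−8) = 2/7.
So p ≥ (2/7)/(5/8) = 16/35.

16/35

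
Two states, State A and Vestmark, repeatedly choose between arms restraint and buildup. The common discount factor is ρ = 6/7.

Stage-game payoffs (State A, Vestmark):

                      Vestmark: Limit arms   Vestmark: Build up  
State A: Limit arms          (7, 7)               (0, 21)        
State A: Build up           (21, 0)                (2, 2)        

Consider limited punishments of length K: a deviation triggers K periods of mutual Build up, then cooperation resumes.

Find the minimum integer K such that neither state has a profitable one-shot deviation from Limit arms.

5

Need Σ_{k=1}^{K} ρ^k ≥ (21−7)/(7−2) = 2.8000 at ρ = 6/7.
At K = 4 the sum is 2.7613 < 2.8000; at K = 5 it is 3.2240 ≥ 2.8000.
So the minimum punishment length is K = 5.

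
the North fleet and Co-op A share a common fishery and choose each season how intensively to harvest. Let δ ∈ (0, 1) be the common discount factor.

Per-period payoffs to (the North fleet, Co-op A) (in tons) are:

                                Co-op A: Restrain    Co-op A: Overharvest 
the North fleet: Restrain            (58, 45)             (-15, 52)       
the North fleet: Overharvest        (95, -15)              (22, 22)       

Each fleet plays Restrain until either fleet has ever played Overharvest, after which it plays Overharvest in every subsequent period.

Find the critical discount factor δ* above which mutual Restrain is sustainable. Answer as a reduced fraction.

37/73

the North fleet: cooperation gives 58 each period; deviation gives 95 once then 22 forever.
  58/(1−δ) ≥ 95 + 22δ/(1−δ) ⇒ δ ≥ 37/73.
Co-op A: cooperation gives 45 each period; deviation gives 52 once then 22 forever.
  δ ≥ 7/30.
Both must hold, so the binding constraint is the North fleet's: δ ≥ 37/73.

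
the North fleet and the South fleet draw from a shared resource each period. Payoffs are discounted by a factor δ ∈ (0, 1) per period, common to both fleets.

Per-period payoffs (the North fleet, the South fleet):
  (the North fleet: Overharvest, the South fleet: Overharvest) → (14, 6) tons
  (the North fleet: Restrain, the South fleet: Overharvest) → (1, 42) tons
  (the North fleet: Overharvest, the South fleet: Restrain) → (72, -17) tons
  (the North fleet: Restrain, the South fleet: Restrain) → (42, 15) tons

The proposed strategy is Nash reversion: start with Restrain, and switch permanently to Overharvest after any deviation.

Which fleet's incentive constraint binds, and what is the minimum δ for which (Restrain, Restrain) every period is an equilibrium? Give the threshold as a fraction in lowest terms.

For the North fleet: deviation gain 72−42 = 30, per-period punishment loss 42−14 = 28. IC gives δ ≥ 30/58 = 15/29.
For the South fleet: gain 27, loss 9 per period, so δ ≥ 27/36 = 3/4.
The tighter constraint is the South fleet's, so cooperation needs δ ≥ 3/4.

the South fleet; δ ≥ 3/4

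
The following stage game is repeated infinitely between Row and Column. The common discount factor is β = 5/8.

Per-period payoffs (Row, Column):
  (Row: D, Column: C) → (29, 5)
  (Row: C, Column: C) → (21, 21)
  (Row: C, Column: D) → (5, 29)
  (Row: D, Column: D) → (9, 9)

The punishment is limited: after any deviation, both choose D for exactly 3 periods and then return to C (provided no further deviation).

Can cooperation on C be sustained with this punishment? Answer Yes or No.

Yes

A one-shot deviation gives 29 now, then 9 for 3 periods, then back to 21.
Gain from deviating: (29−21) today; loss: (21−9) in each of the next 3 periods.
No-deviation condition: (21−9)(β+…+β^3) ≥ 29−21, i.e. β+…+β^3 ≥ 2/3.
At β = 5/8: β+…+β^3 = 1.2598 ≥ 0.6667.
So cooperation is sustainable.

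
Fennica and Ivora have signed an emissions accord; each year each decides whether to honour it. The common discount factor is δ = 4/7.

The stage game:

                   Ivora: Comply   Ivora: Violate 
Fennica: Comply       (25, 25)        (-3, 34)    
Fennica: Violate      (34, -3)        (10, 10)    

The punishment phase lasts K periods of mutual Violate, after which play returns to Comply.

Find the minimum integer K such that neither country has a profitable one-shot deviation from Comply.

Need Σ_{k=1}^{K} δ^k ≥ (34−25)/(25−10) = 0.6000 at δ = 4/7.
At K = 1 the sum is 0.5714 < 0.6000; at K = 2 it is 0.8980 ≥ 0.6000.
So the minimum punishment length is K = 2.

2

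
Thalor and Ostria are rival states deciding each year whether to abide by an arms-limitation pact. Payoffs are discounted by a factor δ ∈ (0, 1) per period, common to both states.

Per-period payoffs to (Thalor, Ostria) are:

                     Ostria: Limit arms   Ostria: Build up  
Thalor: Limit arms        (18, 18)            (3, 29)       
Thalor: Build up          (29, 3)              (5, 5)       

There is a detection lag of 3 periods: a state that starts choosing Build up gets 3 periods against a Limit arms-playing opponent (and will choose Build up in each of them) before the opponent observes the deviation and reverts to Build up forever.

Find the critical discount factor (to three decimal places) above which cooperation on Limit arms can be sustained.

0.771

Deviating for the 3 undetected periods gains 29−18 = 11 per period over cooperation, then loses 18−5 = 13 per period forever once punishment starts.
Gain: 11(1 + δ + … + δ^2); loss: 13·δ^3/(1−δ).
No profitable deviation ⇔ 11(1−δ^3) ≤ 13·δ^3, i.e. δ^3 ≥ 11/(11+13) = 11/24.
Hence δ ≥ (11/24)^(1/3) ≈ 0.771.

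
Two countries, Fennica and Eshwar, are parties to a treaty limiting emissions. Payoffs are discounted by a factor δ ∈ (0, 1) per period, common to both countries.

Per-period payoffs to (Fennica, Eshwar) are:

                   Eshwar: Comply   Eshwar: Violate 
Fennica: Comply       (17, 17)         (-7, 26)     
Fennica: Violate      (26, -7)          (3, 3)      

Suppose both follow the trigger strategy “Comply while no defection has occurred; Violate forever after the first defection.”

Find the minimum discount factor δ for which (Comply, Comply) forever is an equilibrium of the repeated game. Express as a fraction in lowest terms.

One-period gain from deviating is 26 − 17 = 9. The loss is 17 − 3 = 14 in every subsequent period, with present value 14·δ/(1−δ).
Deviation is unprofitable when 14·δ/(1−δ) ≥ 9, i.e. δ/(1−δ) ≥ 9/14.
Equivalently δ ≥ 9/(9+14) = 9/23.

9/23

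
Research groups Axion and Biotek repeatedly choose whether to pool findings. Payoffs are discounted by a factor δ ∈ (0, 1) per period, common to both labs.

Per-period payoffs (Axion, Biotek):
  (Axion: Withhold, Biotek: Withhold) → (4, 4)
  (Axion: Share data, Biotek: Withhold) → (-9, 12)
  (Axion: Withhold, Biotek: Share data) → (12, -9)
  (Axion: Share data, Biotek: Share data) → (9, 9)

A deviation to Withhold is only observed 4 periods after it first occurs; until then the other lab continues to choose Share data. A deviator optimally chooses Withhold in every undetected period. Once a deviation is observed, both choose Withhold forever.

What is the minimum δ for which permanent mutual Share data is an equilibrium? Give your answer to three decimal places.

The best deviation is to choose Withhold for all 4 undetected periods, earning 12 each, then 4 forever once detected.
Deviation value: 12(1−δ^4)/(1−δ) + 4δ^4/(1−δ); cooperation value: 9/(1−δ).
IC: 9 ≥ 12(1−δ^4) + 4δ^4 = 12 − 8δ^4.
So δ^4 ≥ 3/8, giving δ ≥ (3/8)^(1/4) ≈ 0.783.

0.783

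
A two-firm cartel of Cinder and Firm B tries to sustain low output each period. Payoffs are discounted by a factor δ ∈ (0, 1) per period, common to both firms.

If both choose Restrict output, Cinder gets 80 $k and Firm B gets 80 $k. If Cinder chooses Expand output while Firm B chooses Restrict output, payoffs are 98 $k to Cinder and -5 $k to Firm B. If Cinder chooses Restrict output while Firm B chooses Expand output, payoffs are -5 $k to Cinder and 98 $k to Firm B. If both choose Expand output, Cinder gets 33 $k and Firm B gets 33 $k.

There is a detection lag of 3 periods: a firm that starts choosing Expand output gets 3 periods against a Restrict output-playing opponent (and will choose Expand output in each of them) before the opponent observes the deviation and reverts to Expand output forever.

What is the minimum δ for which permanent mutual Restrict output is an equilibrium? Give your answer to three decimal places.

0.652

The best deviation is to choose Expand output for all 3 undetected periods, earning 98 each, then 33 forever once detected.
Deviation value: 98(1−δ^3)/(1−δ) + 33δ^3/(1−δ); cooperation value: 80/(1−δ).
IC: 80 ≥ 98(1−δ^3) + 33δ^3 = 98 − 65δ^3.
So δ^3 ≥ 18/65, giving δ ≥ (18/65)^(1/3) ≈ 0.652.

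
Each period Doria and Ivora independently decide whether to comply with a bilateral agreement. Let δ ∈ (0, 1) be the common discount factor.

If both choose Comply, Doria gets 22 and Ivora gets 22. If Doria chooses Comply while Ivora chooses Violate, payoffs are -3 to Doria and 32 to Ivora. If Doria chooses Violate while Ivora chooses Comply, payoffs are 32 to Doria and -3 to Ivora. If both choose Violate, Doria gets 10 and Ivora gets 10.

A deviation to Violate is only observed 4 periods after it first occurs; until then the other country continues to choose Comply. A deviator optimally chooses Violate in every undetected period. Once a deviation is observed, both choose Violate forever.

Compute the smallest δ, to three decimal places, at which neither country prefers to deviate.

0.821

Deviating for the 4 undetected periods gains 32−22 = 10 per period over cooperation, then loses 22−10 = 12 per period forever once punishment starts.
Gain: 10(1 + δ + … + δ^3); loss: 12·δ^4/(1−δ).
No profitable deviation ⇔ 10(1−δ^4) ≤ 12·δ^4, i.e. δ^4 ≥ 10/(10+12) = 5/11.
Hence δ ≥ (5/11)^(1/4) ≈ 0.821.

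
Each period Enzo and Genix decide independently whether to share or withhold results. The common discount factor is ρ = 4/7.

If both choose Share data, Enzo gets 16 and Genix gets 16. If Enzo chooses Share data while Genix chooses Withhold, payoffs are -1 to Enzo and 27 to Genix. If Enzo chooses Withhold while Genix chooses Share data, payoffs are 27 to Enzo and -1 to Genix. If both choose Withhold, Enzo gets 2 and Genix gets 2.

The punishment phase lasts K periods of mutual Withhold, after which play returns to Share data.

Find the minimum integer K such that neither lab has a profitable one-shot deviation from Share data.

IC: ρ(1−ρ^K)/(1−ρ) ≥ (27−16)/(16−2) = 11/14.
With ρ = 4/7: need 1 − ρ^K ≥ 11/14·(1−4/7)/(4/7), i.e. ρ^K ≤ 0.4107.
Since (4/7)^1 = 0.5714 and (4/7)^2 = 0.3265, the smallest such K is 2.

2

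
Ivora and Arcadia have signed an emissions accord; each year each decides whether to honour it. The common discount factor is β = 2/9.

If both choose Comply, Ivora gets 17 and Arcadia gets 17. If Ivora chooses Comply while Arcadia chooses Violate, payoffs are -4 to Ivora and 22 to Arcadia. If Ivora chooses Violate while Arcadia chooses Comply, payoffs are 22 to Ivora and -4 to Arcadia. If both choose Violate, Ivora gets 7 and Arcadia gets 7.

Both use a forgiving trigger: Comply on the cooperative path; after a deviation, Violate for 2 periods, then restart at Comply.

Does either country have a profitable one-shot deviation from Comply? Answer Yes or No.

Comparing payoff streams over the 3 periods until play realigns: cooperate → 17(1+β+…+β^2); deviate → 22 + 7(β+…+β^2).
Cooperation is sustained iff (17−7)(β+…+β^2) ≥ 22−17.
β+…+β^2 = 2/9·(1−(2/9)^2)/(1−2/9) = 0.2716, and (22−17)/(17−7) = 0.5000.
0.2716 < 0.5000, so cooperation is not sustainable.

Yes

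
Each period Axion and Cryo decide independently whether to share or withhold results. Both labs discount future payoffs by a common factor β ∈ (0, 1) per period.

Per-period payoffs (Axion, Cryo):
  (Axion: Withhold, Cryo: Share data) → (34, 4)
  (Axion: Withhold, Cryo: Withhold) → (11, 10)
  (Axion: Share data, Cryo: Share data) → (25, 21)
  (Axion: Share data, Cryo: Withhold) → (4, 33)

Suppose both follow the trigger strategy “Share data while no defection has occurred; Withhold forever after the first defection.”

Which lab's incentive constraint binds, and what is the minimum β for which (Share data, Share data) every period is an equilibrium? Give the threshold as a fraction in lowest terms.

For Axion: deviation gain 34−25 = 9, per-period punishment loss 25−11 = 14. IC gives β ≥ 9/23.
For Cryo: gain 12, loss 11 per period, so β ≥ 12/23.
The tighter constraint is Cryo's, so cooperation needs β ≥ 12/23.

Cryo; β ≥ 12/23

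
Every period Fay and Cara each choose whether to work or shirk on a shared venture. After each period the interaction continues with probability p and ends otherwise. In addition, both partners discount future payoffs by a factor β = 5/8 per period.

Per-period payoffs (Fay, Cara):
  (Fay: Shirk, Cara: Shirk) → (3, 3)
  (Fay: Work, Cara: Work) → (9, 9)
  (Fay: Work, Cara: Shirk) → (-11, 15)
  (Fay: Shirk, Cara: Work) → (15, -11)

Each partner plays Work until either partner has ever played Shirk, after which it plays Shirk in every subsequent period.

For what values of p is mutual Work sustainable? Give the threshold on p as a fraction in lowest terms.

4/5

Expected continuation weight on next period's payoff is β·p = 5/8·p, which plays the role of the discount factor.
Cooperation requires 5/8·p ≥ (15−9)/(15−3) = 1/2, hence p ≥ 4/5.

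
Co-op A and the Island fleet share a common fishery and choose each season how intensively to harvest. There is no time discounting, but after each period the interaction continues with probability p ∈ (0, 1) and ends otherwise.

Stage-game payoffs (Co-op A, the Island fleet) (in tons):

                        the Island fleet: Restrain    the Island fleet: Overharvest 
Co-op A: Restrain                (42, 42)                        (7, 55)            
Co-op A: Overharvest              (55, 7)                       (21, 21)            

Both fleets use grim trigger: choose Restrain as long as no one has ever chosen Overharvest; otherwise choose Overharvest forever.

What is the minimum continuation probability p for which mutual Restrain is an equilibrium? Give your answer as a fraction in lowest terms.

13/34

With no time discounting, the continuation probability p plays the role of the discount factor.
Grim-trigger IC: 42/(1−p) ≥ 55 + 21p/(1−p) ⇒ p ≥ (55−42)/(55−21) = 13/34.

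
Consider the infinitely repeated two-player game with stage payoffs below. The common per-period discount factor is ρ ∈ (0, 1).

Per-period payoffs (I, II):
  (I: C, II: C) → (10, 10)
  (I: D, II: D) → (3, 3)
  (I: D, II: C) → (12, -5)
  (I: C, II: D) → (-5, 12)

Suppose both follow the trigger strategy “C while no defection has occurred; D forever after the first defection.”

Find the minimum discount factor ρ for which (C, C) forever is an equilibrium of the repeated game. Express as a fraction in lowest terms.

2/9

Under grim trigger the critical discount factor is (T−C)/(T−P) with T = 12, C = 10, P = 3.
ρ* = (12−10)/(12−3) = 2/9.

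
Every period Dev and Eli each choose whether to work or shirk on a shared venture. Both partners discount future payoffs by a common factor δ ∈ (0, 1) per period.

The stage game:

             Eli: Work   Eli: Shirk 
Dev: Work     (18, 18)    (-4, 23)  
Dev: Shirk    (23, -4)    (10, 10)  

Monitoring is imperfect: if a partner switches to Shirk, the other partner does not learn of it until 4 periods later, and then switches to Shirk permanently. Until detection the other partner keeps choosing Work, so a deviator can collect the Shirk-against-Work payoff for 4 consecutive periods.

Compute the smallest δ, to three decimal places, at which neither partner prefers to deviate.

0.788

The best deviation is to choose Shirk for all 4 undetected periods, earning 23 each, then 10 forever once detected.
Deviation value: 23(1−δ^4)/(1−δ) + 10δ^4/(1−δ); cooperation value: 18/(1−δ).
IC: 18 ≥ 23(1−δ^4) + 10δ^4 = 23 − 13δ^4.
So δ^4 ≥ 5/13, giving δ ≥ (5/13)^(1/4) ≈ 0.788.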